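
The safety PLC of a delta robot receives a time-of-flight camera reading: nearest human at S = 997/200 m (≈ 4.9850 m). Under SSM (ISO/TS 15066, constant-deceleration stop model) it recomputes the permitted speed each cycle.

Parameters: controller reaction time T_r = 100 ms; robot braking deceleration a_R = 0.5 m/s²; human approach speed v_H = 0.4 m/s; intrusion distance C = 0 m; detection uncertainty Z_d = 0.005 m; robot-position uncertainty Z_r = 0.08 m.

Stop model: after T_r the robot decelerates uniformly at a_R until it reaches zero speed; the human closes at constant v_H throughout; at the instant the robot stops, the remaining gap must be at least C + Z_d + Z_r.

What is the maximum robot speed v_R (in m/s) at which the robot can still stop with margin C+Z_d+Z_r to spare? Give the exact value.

v_R_max = 9/5 m/s = 1.8000 m/s

at the boundary: (1)·v² + (9/10)·v + (-243/50) = 0
  disc = (9/10)² − 4·(1)·(-243/50) = 81/4 ; √disc = 9/2
  v_R = (−(9/10) + 9/2) / (2·(1)) = 9/5 m/s
check:
T_s = v_R/a_R = (9/5)/(1/2) = 3.6000 s
robot covers v_R·T_r = 1.8000·0.1000 = 0.1800 m before braking
robot covers 1.8000·3.6000 − ½·0.5000·3.6000² = 3.2400 m while stopping
human over T_r+T_s: 0.4000·(0.1000+3.6000) = 1.4800 m
C+Z_d+Z_r = 0.0000+0.0050+0.0800 = 0.0850 m
sum ≈ 0.1800+3.2400+1.4800+0.0850 ≈ 4.9850 m = S ✓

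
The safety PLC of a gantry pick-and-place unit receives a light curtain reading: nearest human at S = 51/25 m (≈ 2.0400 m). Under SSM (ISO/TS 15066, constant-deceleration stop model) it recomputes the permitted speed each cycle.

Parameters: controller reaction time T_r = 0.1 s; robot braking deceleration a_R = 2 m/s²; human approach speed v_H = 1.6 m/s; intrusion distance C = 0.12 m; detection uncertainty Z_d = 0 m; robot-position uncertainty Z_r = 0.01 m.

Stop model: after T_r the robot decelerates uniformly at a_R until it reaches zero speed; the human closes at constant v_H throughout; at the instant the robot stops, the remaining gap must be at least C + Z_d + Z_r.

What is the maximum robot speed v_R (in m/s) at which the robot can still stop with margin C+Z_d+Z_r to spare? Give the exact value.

at the boundary: (1/4)·v² + (9/10)·v + (-7/4) = 0
  disc = (9/10)² − 4·(1/4)·(-7/4) = 64/25 ; √disc = 8/5
  v_R = (−(9/10) + 8/5) / (2·(1/4)) = 7/5 m/s
check:
braking lasts T_s = (7/5)/2 = 0.7000 s
robot in T_r: 1.4000·0.1000 = 0.1400 m
robot under decel: 1.4000²/(2·2.0000) = 0.4900 m
person approaches 1.6000·(0.1000+0.7000) = 1.2800 m
residual clearance needed = 0.1200+0.0000+0.0100 = 0.1300 m
sum ≈ 0.1400+0.4900+1.2800+0.1300 ≈ 2.0400 m = S ✓

v_R_max = 7/5 m/s = 1.4000 m/s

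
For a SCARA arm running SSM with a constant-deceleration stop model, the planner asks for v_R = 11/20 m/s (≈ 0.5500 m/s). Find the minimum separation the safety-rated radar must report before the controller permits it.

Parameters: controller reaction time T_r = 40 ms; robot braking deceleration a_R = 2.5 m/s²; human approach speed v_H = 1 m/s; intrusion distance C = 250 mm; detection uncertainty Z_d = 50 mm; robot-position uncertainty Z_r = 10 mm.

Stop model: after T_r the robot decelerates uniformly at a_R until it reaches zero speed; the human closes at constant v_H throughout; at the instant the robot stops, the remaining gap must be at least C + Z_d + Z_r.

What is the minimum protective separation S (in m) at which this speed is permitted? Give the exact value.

stop time T_s = (11/20)/(5/2) = 0.2200 s
reaction-phase robot travel = 0.5500·0.0400 = 0.0220 m
robot covers 0.5500·0.2200 − ½·2.5000·0.2200² = 0.0605 m while stopping
person approaches 1.0000·(0.0400+0.2200) = 0.2600 m
residual clearance needed = 0.2500+0.0500+0.0100 = 0.3100 m
S_min ≈ 0.0220+0.0605+0.2600+0.3100  ⇒  S_min = 261/400 m

S_min = 261/400 m = 0.6525 m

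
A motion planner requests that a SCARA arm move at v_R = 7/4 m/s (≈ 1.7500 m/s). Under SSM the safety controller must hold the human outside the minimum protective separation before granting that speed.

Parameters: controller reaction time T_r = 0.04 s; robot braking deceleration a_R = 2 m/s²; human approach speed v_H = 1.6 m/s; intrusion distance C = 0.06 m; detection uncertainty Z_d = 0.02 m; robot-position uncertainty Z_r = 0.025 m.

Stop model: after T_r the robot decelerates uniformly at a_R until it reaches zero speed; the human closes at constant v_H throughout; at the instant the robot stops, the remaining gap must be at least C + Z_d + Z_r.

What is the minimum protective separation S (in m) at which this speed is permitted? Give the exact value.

S_min = 19237/8000 m = 2.4046 m

stop time T_s = (7/4)/2 = 0.8750 s
reaction-phase robot travel = 1.7500·0.0400 = 0.0700 m
robot under decel: 1.7500²/(2·2.0000) = 0.7656 m
person approaches 1.6000·(0.0400+0.8750) = 1.4640 m
margins: 0.0600+0.0200+0.0250 = 0.1050 m
S_min ≈ 0.0700+0.7656+1.4640+0.1050  ⇒  S_min = 19237/8000 m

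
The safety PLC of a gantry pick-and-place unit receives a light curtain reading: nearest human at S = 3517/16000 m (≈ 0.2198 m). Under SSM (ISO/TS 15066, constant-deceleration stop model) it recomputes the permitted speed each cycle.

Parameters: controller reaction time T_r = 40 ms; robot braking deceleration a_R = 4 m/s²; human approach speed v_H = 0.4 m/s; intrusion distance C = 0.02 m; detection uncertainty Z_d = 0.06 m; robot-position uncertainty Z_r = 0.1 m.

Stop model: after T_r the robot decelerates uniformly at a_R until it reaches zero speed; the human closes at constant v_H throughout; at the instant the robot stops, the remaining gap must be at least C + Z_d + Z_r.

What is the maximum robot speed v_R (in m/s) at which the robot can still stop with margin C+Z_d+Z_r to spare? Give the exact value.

v_R_max = 3/20 m/s = 0.1500 m/s

quadratic (1/8)·v² + (7/50)·v + (-381/16000) = 0
  disc = (7/50)² − 4·(1/8)·(-381/16000) = 5041/160000 ; √disc = 71/400
  v_R = (−(7/50) + 71/400) / (2·(1/8)) = 3/20 m/s
check:
braking lasts T_s = (3/20)/4 = 0.0375 s
reaction-phase robot travel = 0.1500·0.0400 = 0.0060 m
braking distance = 0.1500²/(2·4.0000) = 0.0028 m
human over T_r+T_s: 0.4000·(0.0400+0.0375) = 0.0310 m
residual clearance needed = 0.0200+0.0600+0.1000 = 0.1800 m
sum ≈ 0.0060+0.0028+0.0310+0.1800 ≈ 0.2198 m = S ✓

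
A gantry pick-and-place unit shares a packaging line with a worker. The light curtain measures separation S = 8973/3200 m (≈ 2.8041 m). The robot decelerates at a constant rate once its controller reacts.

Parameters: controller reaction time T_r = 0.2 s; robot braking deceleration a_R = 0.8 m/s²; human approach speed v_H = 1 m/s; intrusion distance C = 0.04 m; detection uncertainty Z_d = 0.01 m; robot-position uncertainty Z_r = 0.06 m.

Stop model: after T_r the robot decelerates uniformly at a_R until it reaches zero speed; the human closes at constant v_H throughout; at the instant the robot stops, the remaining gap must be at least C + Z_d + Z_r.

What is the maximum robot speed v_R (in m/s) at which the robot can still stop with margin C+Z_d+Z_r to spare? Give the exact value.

quadratic (5/8)·v² + (29/20)·v + (-7981/3200) = 0
  disc = (29/20)² − 4·(5/8)·(-7981/3200) = 53361/6400 ; √disc = 231/80
  v_R = (−(29/20) + 231/80) / (2·(5/8)) = 23/20 m/s
check:
braking lasts T_s = (23/20)/(4/5) = 1.4375 s
robot in T_r: 1.1500·0.2000 = 0.2300 m
robot covers 1.1500·1.4375 − ½·0.8000·1.4375² = 0.8266 m while stopping
person approaches 1.0000·(0.2000+1.4375) = 1.6375 m
margins: 0.0400+0.0100+0.0600 = 0.1100 m
sum ≈ 0.2300+0.8266+1.6375+0.1100 ≈ 2.8041 m = S ✓

v_R_max = 23/20 m/s = 1.1500 m/s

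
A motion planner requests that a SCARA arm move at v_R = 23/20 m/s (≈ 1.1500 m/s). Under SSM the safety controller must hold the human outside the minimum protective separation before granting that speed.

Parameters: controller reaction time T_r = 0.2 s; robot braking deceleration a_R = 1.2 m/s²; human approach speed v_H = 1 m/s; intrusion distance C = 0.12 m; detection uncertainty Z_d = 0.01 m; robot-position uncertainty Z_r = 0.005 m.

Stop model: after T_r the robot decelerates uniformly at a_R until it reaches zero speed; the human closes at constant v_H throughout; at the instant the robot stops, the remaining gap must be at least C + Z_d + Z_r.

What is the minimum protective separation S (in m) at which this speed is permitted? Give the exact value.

T_s = v_R/a_R = (23/20)/(6/5) = 0.9583 s
robot in T_r: 1.1500·0.2000 = 0.2300 m
braking distance = 1.1500²/(2·1.2000) = 0.5510 m
person approaches 1.0000·(0.2000+0.9583) = 1.1583 m
C+Z_d+Z_r = 0.1200+0.0100+0.0050 = 0.1350 m
S_min ≈ 0.2300+0.5510+1.1583+0.1350  ⇒  S_min = 3319/1600 m

S_min = 3319/1600 m = 2.0744 m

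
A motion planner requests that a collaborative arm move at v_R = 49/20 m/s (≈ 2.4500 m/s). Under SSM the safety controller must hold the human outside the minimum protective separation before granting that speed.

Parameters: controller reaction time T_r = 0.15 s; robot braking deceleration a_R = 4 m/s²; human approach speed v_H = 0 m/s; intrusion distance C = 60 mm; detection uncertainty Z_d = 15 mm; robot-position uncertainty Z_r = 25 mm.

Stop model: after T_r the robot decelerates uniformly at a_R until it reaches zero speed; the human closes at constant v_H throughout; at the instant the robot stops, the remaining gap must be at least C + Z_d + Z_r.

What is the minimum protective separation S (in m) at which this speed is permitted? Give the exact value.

braking lasts T_s = (49/20)/4 = 0.6125 s
robot covers v_R·T_r = 2.4500·0.1500 = 0.3675 m before braking
braking distance = 2.4500²/(2·4.0000) = 0.7503 m
person approaches 0.0000·(0.1500+0.6125) = 0.0000 m
margins: 0.0600+0.0150+0.0250 = 0.1000 m
S_min ≈ 0.3675+0.7503+0.0000+0.1000  ⇒  S_min = 3897/3200 m

S_min = 3897/3200 m = 1.2178 m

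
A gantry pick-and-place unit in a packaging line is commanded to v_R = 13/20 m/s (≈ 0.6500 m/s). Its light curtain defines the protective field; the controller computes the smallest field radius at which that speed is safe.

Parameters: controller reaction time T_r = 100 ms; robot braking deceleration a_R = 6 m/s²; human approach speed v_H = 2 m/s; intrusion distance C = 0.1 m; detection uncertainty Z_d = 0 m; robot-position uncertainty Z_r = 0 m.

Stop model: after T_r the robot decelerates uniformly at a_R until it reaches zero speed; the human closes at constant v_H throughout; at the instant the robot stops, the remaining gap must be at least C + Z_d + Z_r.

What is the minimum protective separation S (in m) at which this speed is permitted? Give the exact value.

T_s = v_R/a_R = (13/20)/6 = 0.1083 s
reaction-phase robot travel = 0.6500·0.1000 = 0.0650 m
braking distance = 0.6500²/(2·6.0000) = 0.0352 m
person approaches 2.0000·(0.1000+0.1083) = 0.4167 m
C+Z_d+Z_r = 0.1000+0.0000+0.0000 = 0.1000 m
S_min ≈ 0.0650+0.0352+0.4167+0.1000  ⇒  S_min = 987/1600 m

S_min = 987/1600 m = 0.6169 m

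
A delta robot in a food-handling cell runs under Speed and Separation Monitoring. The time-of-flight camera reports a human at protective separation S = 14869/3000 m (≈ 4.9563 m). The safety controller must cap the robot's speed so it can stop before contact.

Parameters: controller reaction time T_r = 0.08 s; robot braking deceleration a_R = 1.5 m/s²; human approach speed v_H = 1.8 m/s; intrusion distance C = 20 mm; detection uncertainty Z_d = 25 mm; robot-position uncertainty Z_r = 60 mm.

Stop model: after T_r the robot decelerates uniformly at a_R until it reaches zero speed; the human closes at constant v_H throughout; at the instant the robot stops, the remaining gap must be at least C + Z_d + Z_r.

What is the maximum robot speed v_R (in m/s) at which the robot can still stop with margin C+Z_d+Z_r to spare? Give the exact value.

quadratic (1/3)·v² + (32/25)·v + (-7061/1500) = 0
  disc = (32/25)² − 4·(1/3)·(-7061/1500) = 44521/5625 ; √disc = 211/75
  v_R = (−(32/25) + 211/75) / (2·(1/3)) = 23/10 m/s
check:
braking lasts T_s = (23/10)/(3/2) = 1.5333 s
robot covers v_R·T_r = 2.3000·0.0800 = 0.1840 m before braking
braking distance = 2.3000²/(2·1.5000) = 1.7633 m
person approaches 1.8000·(0.0800+1.5333) = 2.9040 m
margins: 0.0200+0.0250+0.0600 = 0.1050 m
sum ≈ 0.1840+1.7633+2.9040+0.1050 ≈ 4.9563 m = S ✓

v_R_max = 23/10 m/s = 2.3000 m/s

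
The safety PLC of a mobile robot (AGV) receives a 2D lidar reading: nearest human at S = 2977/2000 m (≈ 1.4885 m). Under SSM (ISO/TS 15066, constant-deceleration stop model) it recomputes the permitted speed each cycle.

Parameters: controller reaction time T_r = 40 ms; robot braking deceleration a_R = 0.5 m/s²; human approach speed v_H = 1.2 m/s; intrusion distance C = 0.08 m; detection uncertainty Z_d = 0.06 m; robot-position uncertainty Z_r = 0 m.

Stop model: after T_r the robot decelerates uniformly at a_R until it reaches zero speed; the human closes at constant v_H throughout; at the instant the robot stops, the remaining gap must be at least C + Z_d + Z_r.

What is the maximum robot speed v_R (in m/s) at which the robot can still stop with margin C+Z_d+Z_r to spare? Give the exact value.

v_R_max = 9/20 m/s = 0.4500 m/s

at the boundary: (1)·v² + (61/25)·v + (-2601/2000) = 0
  disc = (61/25)² − 4·(1)·(-2601/2000) = 27889/2500 ; √disc = 167/50
  v_R = (−(61/25) + 167/50) / (2·(1)) = 9/20 m/s
check:
stop time T_s = (9/20)/(1/2) = 0.9000 s
robot in T_r: 0.4500·0.0400 = 0.0180 m
robot under decel: 0.4500²/(2·0.5000) = 0.2025 m
person approaches 1.2000·(0.0400+0.9000) = 1.1280 m
margins: 0.0800+0.0600+0.0000 = 0.1400 m
sum ≈ 0.0180+0.2025+1.1280+0.1400 ≈ 1.4885 m = S ✓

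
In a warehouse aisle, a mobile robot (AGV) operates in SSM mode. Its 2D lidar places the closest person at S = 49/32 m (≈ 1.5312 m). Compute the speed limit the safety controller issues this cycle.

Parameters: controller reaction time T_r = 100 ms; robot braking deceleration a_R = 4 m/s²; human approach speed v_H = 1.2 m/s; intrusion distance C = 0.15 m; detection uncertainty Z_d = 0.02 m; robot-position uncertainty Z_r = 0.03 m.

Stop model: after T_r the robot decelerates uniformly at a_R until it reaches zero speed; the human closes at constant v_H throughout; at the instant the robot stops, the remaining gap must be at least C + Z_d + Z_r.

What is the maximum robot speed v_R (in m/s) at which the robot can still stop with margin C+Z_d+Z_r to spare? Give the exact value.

at the boundary: (1/8)·v² + (2/5)·v + (-969/800) = 0
  disc = (2/5)² − 4·(1/8)·(-969/800) = 49/64 ; √disc = 7/8
  v_R = (−(2/5) + 7/8) / (2·(1/8)) = 19/10 m/s
check:
stop time T_s = (19/10)/4 = 0.4750 s
reaction-phase robot travel = 1.9000·0.1000 = 0.1900 m
braking distance = 1.9000²/(2·4.0000) = 0.4512 m
human closes 1.2000·0.5750 = 0.6900 m
margins: 0.1500+0.0200+0.0300 = 0.2000 m
sum ≈ 0.1900+0.4512+0.6900+0.2000 ≈ 1.5312 m = S ✓

v_R_max = 19/10 m/s = 1.9000 m/s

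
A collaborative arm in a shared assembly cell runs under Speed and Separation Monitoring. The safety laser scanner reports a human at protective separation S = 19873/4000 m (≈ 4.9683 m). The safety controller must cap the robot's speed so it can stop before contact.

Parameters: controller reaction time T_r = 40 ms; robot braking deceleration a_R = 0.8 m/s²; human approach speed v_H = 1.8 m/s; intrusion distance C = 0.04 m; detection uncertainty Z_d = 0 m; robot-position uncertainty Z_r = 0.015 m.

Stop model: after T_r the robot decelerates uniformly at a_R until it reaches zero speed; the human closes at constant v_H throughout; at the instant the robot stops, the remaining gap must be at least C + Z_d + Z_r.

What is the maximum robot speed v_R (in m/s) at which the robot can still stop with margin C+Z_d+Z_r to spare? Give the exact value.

collect terms ⇒ (5/8)·v_R² + (229/100)·v_R + (-3873/800) = 0
  disc = (229/100)² − 4·(5/8)·(-3873/800) = 693889/40000 ; √disc = 833/200
  v_R = (−(229/100) + 833/200) / (2·(5/8)) = 3/2 m/s
check:
braking lasts T_s = (3/2)/(4/5) = 1.8750 s
robot in T_r: 1.5000·0.0400 = 0.0600 m
robot under decel: 1.5000²/(2·0.8000) = 1.4062 m
human over T_r+T_s: 1.8000·(0.0400+1.8750) = 3.4470 m
residual clearance needed = 0.0400+0.0000+0.0150 = 0.0550 m
sum ≈ 0.0600+1.4062+3.4470+0.0550 ≈ 4.9683 m = S ✓

v_R_max = 3/2 m/s = 1.5000 m/s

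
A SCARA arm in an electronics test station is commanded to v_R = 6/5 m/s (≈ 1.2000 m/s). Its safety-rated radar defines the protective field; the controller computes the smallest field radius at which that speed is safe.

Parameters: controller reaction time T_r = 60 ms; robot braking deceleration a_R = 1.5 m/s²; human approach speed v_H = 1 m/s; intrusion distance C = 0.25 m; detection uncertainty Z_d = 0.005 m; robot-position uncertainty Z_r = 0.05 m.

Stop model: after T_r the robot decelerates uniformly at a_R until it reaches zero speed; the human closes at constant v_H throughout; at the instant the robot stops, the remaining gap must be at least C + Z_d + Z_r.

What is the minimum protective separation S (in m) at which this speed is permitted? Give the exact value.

S_min = 1717/1000 m = 1.7170 m

stop time T_s = (6/5)/(3/2) = 0.8000 s
reaction-phase robot travel = 1.2000·0.0600 = 0.0720 m
robot under decel: 1.2000²/(2·1.5000) = 0.4800 m
human over T_r+T_s: 1.0000·(0.0600+0.8000) = 0.8600 m
residual clearance needed = 0.2500+0.0050+0.0500 = 0.3050 m
S_min ≈ 0.0720+0.4800+0.8600+0.3050  ⇒  S_min = 1717/1000 m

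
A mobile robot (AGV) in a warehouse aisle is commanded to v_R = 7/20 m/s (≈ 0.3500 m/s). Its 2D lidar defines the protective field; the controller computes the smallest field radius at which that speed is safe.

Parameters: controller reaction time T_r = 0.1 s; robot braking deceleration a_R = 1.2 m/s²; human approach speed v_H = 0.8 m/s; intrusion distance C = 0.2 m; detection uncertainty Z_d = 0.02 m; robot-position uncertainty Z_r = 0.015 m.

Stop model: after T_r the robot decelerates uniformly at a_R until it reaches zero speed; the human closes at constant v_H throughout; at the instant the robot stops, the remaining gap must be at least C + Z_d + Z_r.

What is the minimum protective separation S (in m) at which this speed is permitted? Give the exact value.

S_min = 203/320 m = 0.6344 m

braking lasts T_s = (7/20)/(6/5) = 0.2917 s
robot in T_r: 0.3500·0.1000 = 0.0350 m
braking distance = 0.3500²/(2·1.2000) = 0.0510 m
human over T_r+T_s: 0.8000·(0.1000+0.2917) = 0.3133 m
C+Z_d+Z_r = 0.2000+0.0200+0.0150 = 0.2350 m
S_min ≈ 0.0350+0.0510+0.3133+0.2350  ⇒  S_min = 203/320 m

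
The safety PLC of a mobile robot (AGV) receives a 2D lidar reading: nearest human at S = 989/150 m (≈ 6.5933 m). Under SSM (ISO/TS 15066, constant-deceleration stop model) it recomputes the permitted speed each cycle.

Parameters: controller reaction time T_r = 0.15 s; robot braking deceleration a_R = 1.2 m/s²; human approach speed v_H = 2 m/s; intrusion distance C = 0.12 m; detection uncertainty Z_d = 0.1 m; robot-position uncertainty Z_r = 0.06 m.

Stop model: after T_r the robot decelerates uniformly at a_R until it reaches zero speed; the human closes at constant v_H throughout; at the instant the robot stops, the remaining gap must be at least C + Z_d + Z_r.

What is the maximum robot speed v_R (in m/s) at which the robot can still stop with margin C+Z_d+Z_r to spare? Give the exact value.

collect terms ⇒ (5/12)·v_R² + (109/60)·v_R + (-451/75) = 0
  disc = (109/60)² − 4·(5/12)·(-451/75) = 5329/400 ; √disc = 73/20
  v_R = (−(109/60) + 73/20) / (2·(5/12)) = 11/5 m/s
check:
stop time T_s = (11/5)/(6/5) = 1.8333 s
robot in T_r: 2.2000·0.1500 = 0.3300 m
robot covers 2.2000·1.8333 − ½·1.2000·1.8333² = 2.0167 m while stopping
human over T_r+T_s: 2.0000·(0.1500+1.8333) = 3.9667 m
residual clearance needed = 0.1200+0.1000+0.0600 = 0.2800 m
sum ≈ 0.3300+2.0167+3.9667+0.2800 ≈ 6.5933 m = S ✓

v_R_max = 11/5 m/s = 2.2000 m/s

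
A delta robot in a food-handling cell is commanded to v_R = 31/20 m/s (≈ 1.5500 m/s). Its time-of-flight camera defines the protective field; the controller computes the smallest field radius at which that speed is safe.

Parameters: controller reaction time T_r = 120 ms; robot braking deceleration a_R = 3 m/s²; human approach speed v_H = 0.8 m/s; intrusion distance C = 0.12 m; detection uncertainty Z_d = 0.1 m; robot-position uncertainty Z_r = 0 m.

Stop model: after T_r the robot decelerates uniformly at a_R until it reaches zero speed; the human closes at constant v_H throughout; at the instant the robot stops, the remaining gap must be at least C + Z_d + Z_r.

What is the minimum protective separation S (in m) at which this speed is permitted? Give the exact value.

S_min = 5263/4000 m = 1.3157 m

T_s = v_R/a_R = (31/20)/3 = 0.5167 s
robot in T_r: 1.5500·0.1200 = 0.1860 m
robot under decel: 1.5500²/(2·3.0000) = 0.4004 m
human over T_r+T_s: 0.8000·(0.1200+0.5167) = 0.5093 m
C+Z_d+Z_r = 0.1200+0.1000+0.0000 = 0.2200 m
S_min ≈ 0.1860+0.4004+0.5093+0.2200  ⇒  S_min = 5263/4000 m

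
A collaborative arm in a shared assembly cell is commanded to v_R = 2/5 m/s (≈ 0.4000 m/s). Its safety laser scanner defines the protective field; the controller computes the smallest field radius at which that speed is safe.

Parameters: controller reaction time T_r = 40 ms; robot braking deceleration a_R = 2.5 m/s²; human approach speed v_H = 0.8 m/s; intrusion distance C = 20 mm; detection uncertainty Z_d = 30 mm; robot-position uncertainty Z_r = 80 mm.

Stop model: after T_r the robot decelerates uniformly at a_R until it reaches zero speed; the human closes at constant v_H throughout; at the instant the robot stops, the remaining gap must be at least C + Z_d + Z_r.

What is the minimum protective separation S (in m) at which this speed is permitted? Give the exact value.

S_min = 169/500 m = 0.3380 m

T_s = v_R/a_R = (2/5)/(5/2) = 0.1600 s
robot in T_r: 0.4000·0.0400 = 0.0160 m
braking distance = 0.4000²/(2·2.5000) = 0.0320 m
human over T_r+T_s: 0.8000·(0.0400+0.1600) = 0.1600 m
C+Z_d+Z_r = 0.0200+0.0300+0.0800 = 0.1300 m
S_min ≈ 0.0160+0.0320+0.1600+0.1300  ⇒  S_min = 169/500 m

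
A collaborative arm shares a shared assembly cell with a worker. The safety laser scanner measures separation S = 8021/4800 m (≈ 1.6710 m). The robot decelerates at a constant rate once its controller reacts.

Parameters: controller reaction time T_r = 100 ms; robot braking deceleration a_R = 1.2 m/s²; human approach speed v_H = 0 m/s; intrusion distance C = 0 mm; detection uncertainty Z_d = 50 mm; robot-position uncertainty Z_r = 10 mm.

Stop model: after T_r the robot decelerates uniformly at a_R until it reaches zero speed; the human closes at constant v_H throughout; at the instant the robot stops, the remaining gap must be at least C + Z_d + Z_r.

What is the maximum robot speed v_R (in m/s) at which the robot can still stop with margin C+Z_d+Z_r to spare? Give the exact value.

at the boundary: (5/12)·v² + (1/10)·v + (-7733/4800) = 0
  disc = (1/10)² − 4·(5/12)·(-7733/4800) = 38809/14400 ; √disc = 197/120
  v_R = (−(1/10) + 197/120) / (2·(5/12)) = 37/20 m/s
check:
stop time T_s = (37/20)/(6/5) = 1.5417 s
reaction-phase robot travel = 1.8500·0.1000 = 0.1850 m
braking distance = 1.8500²/(2·1.2000) = 1.4260 m
person approaches 0.0000·(0.1000+1.5417) = 0.0000 m
margins: 0.0000+0.0500+0.0100 = 0.0600 m
sum ≈ 0.1850+1.4260+0.0000+0.0600 ≈ 1.6710 m = S ✓

v_R_max = 37/20 m/s = 1.8500 m/s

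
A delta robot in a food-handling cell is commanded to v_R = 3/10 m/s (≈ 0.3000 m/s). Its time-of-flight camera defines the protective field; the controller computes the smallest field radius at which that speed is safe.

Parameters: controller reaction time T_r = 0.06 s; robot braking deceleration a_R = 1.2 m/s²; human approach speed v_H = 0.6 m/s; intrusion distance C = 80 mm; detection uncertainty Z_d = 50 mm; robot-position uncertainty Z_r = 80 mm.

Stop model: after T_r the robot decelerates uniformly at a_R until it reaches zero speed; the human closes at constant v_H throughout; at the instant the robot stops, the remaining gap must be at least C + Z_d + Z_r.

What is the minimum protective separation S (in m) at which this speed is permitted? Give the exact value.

S_min = 903/2000 m = 0.4515 m

braking lasts T_s = (3/10)/(6/5) = 0.2500 s
robot in T_r: 0.3000·0.0600 = 0.0180 m
braking distance = 0.3000²/(2·1.2000) = 0.0375 m
human over T_r+T_s: 0.6000·(0.0600+0.2500) = 0.1860 m
residual clearance needed = 0.0800+0.0500+0.0800 = 0.2100 m
S_min ≈ 0.0180+0.0375+0.1860+0.2100  ⇒  S_min = 903/2000 m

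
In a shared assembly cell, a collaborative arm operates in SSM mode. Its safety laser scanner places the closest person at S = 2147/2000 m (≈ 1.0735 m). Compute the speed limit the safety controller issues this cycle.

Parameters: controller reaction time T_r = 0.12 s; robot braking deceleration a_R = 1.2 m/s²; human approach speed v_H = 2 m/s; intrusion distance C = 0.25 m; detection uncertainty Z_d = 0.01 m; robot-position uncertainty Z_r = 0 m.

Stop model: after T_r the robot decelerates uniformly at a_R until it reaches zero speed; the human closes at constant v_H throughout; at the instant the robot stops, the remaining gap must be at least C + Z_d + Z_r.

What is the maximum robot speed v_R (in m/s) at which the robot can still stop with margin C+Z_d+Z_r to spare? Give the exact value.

at the boundary: (5/12)·v² + (134/75)·v + (-1147/2000) = 0
  disc = (134/75)² − 4·(5/12)·(-1147/2000) = 373321/90000 ; √disc = 611/300
  v_R = (−(134/75) + 611/300) / (2·(5/12)) = 3/10 m/s
check:
braking lasts T_s = (3/10)/(6/5) = 0.2500 s
robot covers v_R·T_r = 0.3000·0.1200 = 0.0360 m before braking
robot covers 0.3000·0.2500 − ½·1.2000·0.2500² = 0.0375 m while stopping
human over T_r+T_s: 2.0000·(0.1200+0.2500) = 0.7400 m
C+Z_d+Z_r = 0.2500+0.0100+0.0000 = 0.2600 m
sum ≈ 0.0360+0.0375+0.7400+0.2600 ≈ 1.0735 m = S ✓

v_R_max = 3/10 m/s = 0.3000 m/s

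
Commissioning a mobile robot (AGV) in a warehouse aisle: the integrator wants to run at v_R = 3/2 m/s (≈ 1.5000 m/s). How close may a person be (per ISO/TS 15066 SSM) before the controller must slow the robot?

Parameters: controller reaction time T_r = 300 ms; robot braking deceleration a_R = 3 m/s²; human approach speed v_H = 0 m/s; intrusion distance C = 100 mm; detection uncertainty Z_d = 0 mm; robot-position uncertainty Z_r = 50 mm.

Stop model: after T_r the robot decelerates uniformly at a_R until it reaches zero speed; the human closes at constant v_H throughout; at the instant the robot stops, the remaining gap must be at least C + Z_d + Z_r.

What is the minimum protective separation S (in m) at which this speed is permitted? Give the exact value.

T_s = v_R/a_R = (3/2)/3 = 0.5000 s
robot in T_r: 1.5000·0.3000 = 0.4500 m
robot covers 1.5000·0.5000 − ½·3.0000·0.5000² = 0.3750 m while stopping
person approaches 0.0000·(0.3000+0.5000) = 0.0000 m
residual clearance needed = 0.1000+0.0000+0.0500 = 0.1500 m
S_min ≈ 0.4500+0.3750+0.0000+0.1500  ⇒  S_min = 39/40 m

S_min = 39/40 m = 0.9750 m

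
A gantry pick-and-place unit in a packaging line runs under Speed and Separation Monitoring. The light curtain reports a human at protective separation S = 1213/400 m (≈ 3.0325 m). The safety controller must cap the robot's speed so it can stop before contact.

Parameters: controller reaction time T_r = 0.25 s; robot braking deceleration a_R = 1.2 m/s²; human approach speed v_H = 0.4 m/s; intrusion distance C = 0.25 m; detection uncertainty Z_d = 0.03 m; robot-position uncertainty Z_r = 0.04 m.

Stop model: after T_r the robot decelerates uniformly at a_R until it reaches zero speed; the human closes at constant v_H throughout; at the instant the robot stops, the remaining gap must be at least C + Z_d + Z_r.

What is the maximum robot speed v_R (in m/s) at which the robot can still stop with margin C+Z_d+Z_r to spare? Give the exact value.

at the boundary: (5/12)·v² + (7/12)·v + (-209/80) = 0
  disc = (7/12)² − 4·(5/12)·(-209/80) = 169/36 ; √disc = 13/6
  v_R = (−(7/12) + 13/6) / (2·(5/12)) = 19/10 m/s
check:
stop time T_s = (19/10)/(6/5) = 1.5833 s
reaction-phase robot travel = 1.9000·0.2500 = 0.4750 m
robot covers 1.9000·1.5833 − ½·1.2000·1.5833² = 1.5042 m while stopping
human over T_r+T_s: 0.4000·(0.2500+1.5833) = 0.7333 m
C+Z_d+Z_r = 0.2500+0.0300+0.0400 = 0.3200 m
sum ≈ 0.4750+1.5042+0.7333+0.3200 ≈ 3.0325 m = S ✓

v_R_max = 19/10 m/s = 1.9000 m/s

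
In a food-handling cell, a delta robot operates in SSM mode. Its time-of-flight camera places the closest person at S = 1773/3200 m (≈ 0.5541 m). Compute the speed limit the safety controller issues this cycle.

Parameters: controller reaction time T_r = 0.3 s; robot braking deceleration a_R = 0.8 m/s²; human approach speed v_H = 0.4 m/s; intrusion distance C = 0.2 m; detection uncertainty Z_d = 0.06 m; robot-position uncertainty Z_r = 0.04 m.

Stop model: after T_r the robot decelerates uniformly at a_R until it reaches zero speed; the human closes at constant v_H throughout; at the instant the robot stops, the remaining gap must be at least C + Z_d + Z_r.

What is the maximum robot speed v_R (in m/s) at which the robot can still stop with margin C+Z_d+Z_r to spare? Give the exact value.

at the boundary: (5/8)·v² + (4/5)·v + (-429/3200) = 0
  disc = (4/5)² − 4·(5/8)·(-429/3200) = 6241/6400 ; √disc = 79/80
  v_R = (−(4/5) + 79/80) / (2·(5/8)) = 3/20 m/s
check:
braking lasts T_s = (3/20)/(4/5) = 0.1875 s
reaction-phase robot travel = 0.1500·0.3000 = 0.0450 m
robot covers 0.1500·0.1875 − ½·0.8000·0.1875² = 0.0141 m while stopping
person approaches 0.4000·(0.3000+0.1875) = 0.1950 m
C+Z_d+Z_r = 0.2000+0.0600+0.0400 = 0.3000 m
sum ≈ 0.0450+0.0141+0.1950+0.3000 ≈ 0.5541 m = S ✓

v_R_max = 3/20 m/s = 0.1500 m/s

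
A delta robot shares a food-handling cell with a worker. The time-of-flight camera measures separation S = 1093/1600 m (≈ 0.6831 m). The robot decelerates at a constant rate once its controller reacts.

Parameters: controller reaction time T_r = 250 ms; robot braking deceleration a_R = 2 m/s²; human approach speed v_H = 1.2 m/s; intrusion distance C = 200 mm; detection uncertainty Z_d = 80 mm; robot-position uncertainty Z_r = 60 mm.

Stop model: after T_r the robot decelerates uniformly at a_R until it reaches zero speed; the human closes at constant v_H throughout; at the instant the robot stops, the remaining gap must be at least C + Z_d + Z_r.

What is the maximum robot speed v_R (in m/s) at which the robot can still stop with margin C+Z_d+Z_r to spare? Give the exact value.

at the boundary: (1/4)·v² + (17/20)·v + (-69/1600) = 0
  disc = (17/20)² − 4·(1/4)·(-69/1600) = 49/64 ; √disc = 7/8
  v_R = (−(17/20) + 7/8) / (2·(1/4)) = 1/20 m/s
check:
braking lasts T_s = (1/20)/2 = 0.0250 s
reaction-phase robot travel = 0.0500·0.2500 = 0.0125 m
robot under decel: 0.0500²/(2·2.0000) = 0.0006 m
human closes 1.2000·0.2750 = 0.3300 m
C+Z_d+Z_r = 0.2000+0.0800+0.0600 = 0.3400 m
sum ≈ 0.0125+0.0006+0.3300+0.3400 ≈ 0.6831 m = S ✓

v_R_max = 1/20 m/s = 0.0500 m/s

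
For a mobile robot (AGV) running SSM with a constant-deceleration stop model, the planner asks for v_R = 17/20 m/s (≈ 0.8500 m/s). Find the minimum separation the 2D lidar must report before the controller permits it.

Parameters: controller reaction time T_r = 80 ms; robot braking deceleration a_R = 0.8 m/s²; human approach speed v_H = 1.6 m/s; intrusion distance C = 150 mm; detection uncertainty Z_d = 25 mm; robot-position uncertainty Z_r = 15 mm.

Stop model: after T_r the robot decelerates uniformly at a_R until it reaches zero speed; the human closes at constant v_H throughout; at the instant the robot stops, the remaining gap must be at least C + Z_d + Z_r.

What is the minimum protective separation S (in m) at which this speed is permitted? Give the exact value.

stop time T_s = (17/20)/(4/5) = 1.0625 s
robot covers v_R·T_r = 0.8500·0.0800 = 0.0680 m before braking
robot under decel: 0.8500²/(2·0.8000) = 0.4516 m
human over T_r+T_s: 1.6000·(0.0800+1.0625) = 1.8280 m
margins: 0.1500+0.0250+0.0150 = 0.1900 m
S_min ≈ 0.0680+0.4516+1.8280+0.1900  ⇒  S_min = 40601/16000 m

S_min = 40601/16000 m = 2.5376 m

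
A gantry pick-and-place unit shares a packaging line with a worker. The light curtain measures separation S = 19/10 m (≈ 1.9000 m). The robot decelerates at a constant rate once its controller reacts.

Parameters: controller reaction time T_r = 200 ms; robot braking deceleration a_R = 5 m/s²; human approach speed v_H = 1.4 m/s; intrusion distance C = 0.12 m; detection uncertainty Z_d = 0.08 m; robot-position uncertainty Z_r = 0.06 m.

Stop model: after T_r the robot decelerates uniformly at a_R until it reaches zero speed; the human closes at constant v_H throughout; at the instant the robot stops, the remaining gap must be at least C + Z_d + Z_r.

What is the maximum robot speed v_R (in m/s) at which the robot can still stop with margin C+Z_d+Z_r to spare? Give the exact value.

quadratic (1/10)·v² + (12/25)·v + (-34/25) = 0
  disc = (12/25)² − 4·(1/10)·(-34/25) = 484/625 ; √disc = 22/25
  v_R = (−(12/25) + 22/25) / (2·(1/10)) = 2 m/s
check:
braking lasts T_s = 2/5 = 0.4000 s
reaction-phase robot travel = 2.0000·0.2000 = 0.4000 m
robot under decel: 2.0000²/(2·5.0000) = 0.4000 m
person approaches 1.4000·(0.2000+0.4000) = 0.8400 m
margins: 0.1200+0.0800+0.0600 = 0.2600 m
sum ≈ 0.4000+0.4000+0.8400+0.2600 ≈ 1.9000 m = S ✓

v_R_max = 2 m/s = 2.0000 m/s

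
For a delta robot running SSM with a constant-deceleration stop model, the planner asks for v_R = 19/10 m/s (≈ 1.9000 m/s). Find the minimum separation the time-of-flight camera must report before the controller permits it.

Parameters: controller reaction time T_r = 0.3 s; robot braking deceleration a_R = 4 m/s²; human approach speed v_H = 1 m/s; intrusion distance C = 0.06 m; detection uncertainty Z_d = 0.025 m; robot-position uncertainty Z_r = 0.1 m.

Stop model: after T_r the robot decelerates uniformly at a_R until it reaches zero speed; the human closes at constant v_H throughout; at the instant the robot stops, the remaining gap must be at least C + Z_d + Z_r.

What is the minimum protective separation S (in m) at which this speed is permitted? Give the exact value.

stop time T_s = (19/10)/4 = 0.4750 s
robot covers v_R·T_r = 1.9000·0.3000 = 0.5700 m before braking
braking distance = 1.9000²/(2·4.0000) = 0.4512 m
human closes 1.0000·0.7750 = 0.7750 m
residual clearance needed = 0.0600+0.0250+0.1000 = 0.1850 m
S_min ≈ 0.5700+0.4512+0.7750+0.1850  ⇒  S_min = 317/160 m

S_min = 317/160 m = 1.9812 m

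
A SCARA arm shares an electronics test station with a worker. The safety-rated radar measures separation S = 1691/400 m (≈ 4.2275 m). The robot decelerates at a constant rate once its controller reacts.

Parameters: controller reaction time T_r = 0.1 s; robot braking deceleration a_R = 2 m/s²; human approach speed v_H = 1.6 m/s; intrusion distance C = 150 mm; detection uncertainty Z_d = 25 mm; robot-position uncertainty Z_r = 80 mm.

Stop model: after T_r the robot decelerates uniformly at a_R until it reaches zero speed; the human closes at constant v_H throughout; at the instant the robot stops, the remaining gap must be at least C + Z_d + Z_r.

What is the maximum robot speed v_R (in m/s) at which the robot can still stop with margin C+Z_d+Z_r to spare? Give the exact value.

v_R_max = 5/2 m/s = 2.5000 m/s

collect terms ⇒ (1/4)·v_R² + (9/10)·v_R + (-61/16) = 0
  disc = (9/10)² − 4·(1/4)·(-61/16) = 1849/400 ; √disc = 43/20
  v_R = (−(9/10) + 43/20) / (2·(1/4)) = 5/2 m/s
check:
T_s = v_R/a_R = (5/2)/2 = 1.2500 s
robot covers v_R·T_r = 2.5000·0.1000 = 0.2500 m before braking
robot under decel: 2.5000²/(2·2.0000) = 1.5625 m
human closes 1.6000·1.3500 = 2.1600 m
C+Z_d+Z_r = 0.1500+0.0250+0.0800 = 0.2550 m
sum ≈ 0.2500+1.5625+2.1600+0.2550 ≈ 4.2275 m = S ✓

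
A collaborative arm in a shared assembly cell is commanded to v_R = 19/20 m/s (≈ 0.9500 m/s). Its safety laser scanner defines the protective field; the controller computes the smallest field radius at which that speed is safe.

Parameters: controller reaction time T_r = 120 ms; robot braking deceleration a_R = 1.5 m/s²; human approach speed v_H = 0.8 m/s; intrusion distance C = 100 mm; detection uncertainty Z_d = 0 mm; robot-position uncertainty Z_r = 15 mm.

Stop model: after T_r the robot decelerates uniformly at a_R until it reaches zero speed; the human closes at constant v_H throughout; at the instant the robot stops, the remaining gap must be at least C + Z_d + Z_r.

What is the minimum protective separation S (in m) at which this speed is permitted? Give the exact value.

braking lasts T_s = (19/20)/(3/2) = 0.6333 s
robot in T_r: 0.9500·0.1200 = 0.1140 m
robot under decel: 0.9500²/(2·1.5000) = 0.3008 m
person approaches 0.8000·(0.1200+0.6333) = 0.6027 m
C+Z_d+Z_r = 0.1000+0.0000+0.0150 = 0.1150 m
S_min ≈ 0.1140+0.3008+0.6027+0.1150  ⇒  S_min = 453/400 m

S_min = 453/400 m = 1.1325 m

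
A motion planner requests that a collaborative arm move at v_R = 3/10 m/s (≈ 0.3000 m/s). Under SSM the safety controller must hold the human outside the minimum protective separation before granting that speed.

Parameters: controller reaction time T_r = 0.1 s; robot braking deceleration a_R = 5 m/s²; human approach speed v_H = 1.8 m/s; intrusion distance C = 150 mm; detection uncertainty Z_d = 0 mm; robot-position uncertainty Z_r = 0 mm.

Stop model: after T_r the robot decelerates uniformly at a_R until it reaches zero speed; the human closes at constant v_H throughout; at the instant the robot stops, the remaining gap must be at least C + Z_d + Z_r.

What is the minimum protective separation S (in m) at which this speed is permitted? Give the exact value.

S_min = 477/1000 m = 0.4770 m

stop time T_s = (3/10)/5 = 0.0600 s
robot in T_r: 0.3000·0.1000 = 0.0300 m
braking distance = 0.3000²/(2·5.0000) = 0.0090 m
human closes 1.8000·0.1600 = 0.2880 m
C+Z_d+Z_r = 0.1500+0.0000+0.0000 = 0.1500 m
S_min ≈ 0.0300+0.0090+0.2880+0.1500  ⇒  S_min = 477/1000 m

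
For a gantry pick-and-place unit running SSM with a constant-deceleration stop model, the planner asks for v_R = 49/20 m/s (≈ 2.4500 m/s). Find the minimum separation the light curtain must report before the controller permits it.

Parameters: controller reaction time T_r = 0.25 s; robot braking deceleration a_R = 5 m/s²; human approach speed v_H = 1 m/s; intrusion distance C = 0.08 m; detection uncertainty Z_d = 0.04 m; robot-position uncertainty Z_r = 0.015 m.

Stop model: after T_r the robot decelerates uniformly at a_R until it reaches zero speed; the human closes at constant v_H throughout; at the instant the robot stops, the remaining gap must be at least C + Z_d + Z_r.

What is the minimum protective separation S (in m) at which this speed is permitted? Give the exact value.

S_min = 8351/4000 m = 2.0878 m

braking lasts T_s = (49/20)/5 = 0.4900 s
robot in T_r: 2.4500·0.2500 = 0.6125 m
robot covers 2.4500·0.4900 − ½·5.0000·0.4900² = 0.6002 m while stopping
person approaches 1.0000·(0.2500+0.4900) = 0.7400 m
C+Z_d+Z_r = 0.0800+0.0400+0.0150 = 0.1350 m
S_min ≈ 0.6125+0.6002+0.7400+0.1350  ⇒  S_min = 8351/4000 m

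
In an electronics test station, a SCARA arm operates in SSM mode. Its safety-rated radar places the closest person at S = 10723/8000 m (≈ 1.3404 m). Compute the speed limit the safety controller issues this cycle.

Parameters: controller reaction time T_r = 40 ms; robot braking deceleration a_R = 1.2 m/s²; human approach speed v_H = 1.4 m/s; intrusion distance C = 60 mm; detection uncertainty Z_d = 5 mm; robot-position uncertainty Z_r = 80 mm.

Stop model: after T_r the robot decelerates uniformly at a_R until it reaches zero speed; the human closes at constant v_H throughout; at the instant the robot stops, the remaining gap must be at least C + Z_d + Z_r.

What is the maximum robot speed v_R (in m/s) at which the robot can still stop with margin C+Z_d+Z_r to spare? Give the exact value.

v_R_max = 3/4 m/s = 0.7500 m/s

at the boundary: (5/12)·v² + (181/150)·v + (-1823/1600) = 0
  disc = (181/150)² − 4·(5/12)·(-1823/1600) = 1207801/360000 ; √disc = 1099/600
  v_R = (−(181/150) + 1099/600) / (2·(5/12)) = 3/4 m/s
check:
T_s = v_R/a_R = (3/4)/(6/5) = 0.6250 s
robot in T_r: 0.7500·0.0400 = 0.0300 m
robot covers 0.7500·0.6250 − ½·1.2000·0.6250² = 0.2344 m while stopping
human closes 1.4000·0.6650 = 0.9310 m
C+Z_d+Z_r = 0.0600+0.0050+0.0800 = 0.1450 m
sum ≈ 0.0300+0.2344+0.9310+0.1450 ≈ 1.3404 m = S ✓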